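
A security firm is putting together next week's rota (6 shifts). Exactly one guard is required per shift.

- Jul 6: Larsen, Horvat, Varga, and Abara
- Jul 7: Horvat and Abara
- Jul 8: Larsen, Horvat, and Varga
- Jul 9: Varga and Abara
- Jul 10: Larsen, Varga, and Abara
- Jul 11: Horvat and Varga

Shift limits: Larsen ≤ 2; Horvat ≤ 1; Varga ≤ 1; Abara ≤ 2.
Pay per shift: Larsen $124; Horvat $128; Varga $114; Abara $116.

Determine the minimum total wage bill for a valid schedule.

$722

Picking the cheapest available guard for each shift independently would cost $686, but that ignores the shift limits.
An optimal schedule: Jul 6→Abara, Jul 7→Horvat, Jul 8→Larsen, Jul 9→Abara, Jul 10→Larsen, Jul 11→Varga.
Total: 116 + 128 + 124 + 116 + 124 + 114 = $722.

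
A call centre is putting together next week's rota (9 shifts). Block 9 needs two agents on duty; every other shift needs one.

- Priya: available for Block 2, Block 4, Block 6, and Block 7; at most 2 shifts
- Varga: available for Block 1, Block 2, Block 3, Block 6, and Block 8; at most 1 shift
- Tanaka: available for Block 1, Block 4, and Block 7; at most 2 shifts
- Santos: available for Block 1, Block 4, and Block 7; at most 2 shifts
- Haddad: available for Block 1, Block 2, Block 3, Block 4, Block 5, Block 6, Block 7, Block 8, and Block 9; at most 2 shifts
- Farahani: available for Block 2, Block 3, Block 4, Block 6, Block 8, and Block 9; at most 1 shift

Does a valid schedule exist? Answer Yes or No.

No

Total capacity is 10 and 10 slots are needed, so capacity alone doesn't rule it out.
Shifts {Block 3, Block 5, Block 8, Block 9} need 5 worker-slots in total, but the agents available for any of those shifts (Varga, Haddad, and Farahani) can supply at most 4 among them. So no valid schedule exists.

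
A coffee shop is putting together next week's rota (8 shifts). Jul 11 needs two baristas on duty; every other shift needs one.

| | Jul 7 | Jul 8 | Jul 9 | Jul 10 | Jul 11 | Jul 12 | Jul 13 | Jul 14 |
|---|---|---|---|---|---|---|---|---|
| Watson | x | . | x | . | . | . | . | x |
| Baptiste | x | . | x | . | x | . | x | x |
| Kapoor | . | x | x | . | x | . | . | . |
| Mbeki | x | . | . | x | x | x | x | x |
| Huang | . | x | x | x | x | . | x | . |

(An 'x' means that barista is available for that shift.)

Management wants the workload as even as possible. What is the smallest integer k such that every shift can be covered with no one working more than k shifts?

2

With 5 baristas and 9 worker-slots to fill, someone must work at least ⌈9/5⌉ = 2 shifts, so k ≥ 2.
k = 2 works: Jul 7→Watson, Jul 8→Kapoor, Jul 9→Baptiste, Jul 10→Mbeki, Jul 11→Kapoor+Huang, Jul 12→Mbeki, Jul 13→Baptiste, Jul 14→Watson.
Loads: Watson 2, Baptiste 2, Kapoor 2, Mbeki 2, Huang 1 — all ≤ 2.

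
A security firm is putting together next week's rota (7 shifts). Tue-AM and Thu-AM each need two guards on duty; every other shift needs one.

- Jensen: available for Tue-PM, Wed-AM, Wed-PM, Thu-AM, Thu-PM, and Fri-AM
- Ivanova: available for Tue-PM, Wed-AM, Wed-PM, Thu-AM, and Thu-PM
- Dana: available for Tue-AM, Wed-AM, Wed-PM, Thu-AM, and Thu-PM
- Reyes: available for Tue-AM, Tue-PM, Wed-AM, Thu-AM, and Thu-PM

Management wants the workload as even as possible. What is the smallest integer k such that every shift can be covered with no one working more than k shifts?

3

With 4 guards and 9 worker-slots to fill, someone must work at least ⌈9/4⌉ = 3 shifts, so k ≥ 3.
k = 3 works: Tue-AM→Dana+Reyes, Tue-PM→Jensen, Wed-AM→Ivanova, Wed-PM→Jensen, Thu-AM→Ivanova+Dana, Thu-PM→Ivanova, Fri-AM→Jensen.
Loads: Jensen 3, Ivanova 3, Dana 2, Reyes 1 — all ≤ 3.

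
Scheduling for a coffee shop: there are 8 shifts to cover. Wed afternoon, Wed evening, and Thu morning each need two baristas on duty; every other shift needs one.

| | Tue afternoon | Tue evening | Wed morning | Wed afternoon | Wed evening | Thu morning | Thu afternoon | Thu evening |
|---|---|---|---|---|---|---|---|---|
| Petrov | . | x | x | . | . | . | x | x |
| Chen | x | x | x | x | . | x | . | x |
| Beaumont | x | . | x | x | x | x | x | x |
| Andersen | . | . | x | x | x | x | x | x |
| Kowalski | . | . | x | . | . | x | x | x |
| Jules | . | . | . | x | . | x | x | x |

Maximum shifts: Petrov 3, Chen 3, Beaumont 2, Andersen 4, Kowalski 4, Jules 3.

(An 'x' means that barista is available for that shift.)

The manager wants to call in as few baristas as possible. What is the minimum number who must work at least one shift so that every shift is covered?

11 slots to fill and no one can take more than 4, so at least ⌈11/4⌉ = 3 baristas are needed.
No set of 3 baristas can cover every shift (each such set leaves at least one shift with no one available or exceeds a cap).
Petrov, Chen, Beaumont, and Andersen alone can cover everything: Tue afternoon→Chen, Tue evening→Petrov, Wed morning→Petrov, Wed afternoon→Chen+Beaumont, Wed evening→Beaumont+Andersen, Thu morning→Chen+Andersen, Thu afternoon→Petrov, Thu evening→Andersen.

4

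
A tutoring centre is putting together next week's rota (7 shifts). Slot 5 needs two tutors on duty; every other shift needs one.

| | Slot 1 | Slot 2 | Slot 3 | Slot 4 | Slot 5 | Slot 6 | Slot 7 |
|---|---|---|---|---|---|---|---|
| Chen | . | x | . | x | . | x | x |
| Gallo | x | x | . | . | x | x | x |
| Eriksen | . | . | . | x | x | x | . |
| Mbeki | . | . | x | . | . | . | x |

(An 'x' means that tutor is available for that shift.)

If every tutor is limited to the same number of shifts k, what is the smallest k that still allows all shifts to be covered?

With 4 tutors and 8 worker-slots to fill, someone must work at least ⌈8/4⌉ = 2 shifts, so k ≥ 2.
k = 2 works: Slot 1→Gallo, Slot 2→Chen, Slot 3→Mbeki, Slot 4→Chen, Slot 5→Gallo+Eriksen, Slot 6→Eriksen, Slot 7→Mbeki.
Loads: Chen 2, Gallo 2, Eriksen 2, Mbeki 2 — all ≤ 2.

2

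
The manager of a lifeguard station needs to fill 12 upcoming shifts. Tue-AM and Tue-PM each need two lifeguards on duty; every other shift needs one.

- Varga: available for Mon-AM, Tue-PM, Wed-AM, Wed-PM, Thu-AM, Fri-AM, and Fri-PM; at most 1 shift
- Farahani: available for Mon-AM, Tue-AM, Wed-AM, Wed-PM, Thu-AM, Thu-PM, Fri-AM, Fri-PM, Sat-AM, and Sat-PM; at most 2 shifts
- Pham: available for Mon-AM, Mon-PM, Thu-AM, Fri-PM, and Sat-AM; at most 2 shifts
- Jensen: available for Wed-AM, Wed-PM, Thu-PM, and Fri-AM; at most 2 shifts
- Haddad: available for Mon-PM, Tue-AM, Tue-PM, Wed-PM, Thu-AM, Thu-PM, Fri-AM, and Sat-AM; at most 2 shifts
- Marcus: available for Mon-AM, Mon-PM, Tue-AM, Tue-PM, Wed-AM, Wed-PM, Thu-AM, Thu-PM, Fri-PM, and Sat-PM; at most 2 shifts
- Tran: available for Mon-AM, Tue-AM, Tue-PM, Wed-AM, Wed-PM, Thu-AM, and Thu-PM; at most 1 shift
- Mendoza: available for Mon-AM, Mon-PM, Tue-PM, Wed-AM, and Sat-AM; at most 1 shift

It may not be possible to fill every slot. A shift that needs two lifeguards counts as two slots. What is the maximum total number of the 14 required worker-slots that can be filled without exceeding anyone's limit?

13

Total capacity across all lifeguards is 1+2+2+2+2+2+1+1 = 13, and 14 slots are needed, so at most 13 can be filled.
An assignment achieving 13: Mon-AM→Marcus, Mon-PM→Pham, Tue-AM→Farahani+Haddad, Tue-PM→Marcus+Tran, Wed-AM→Mendoza, Wed-PM→Jensen, Thu-PM→Jensen, Fri-AM→Varga, Fri-PM→Pham, Sat-AM→Haddad, Sat-PM→Farahani.
Loads: Varga 1/1, Farahani 2/2, Pham 2/2, Jensen 2/2, Haddad 2/2, Marcus 2/2, Tran 1/1, Mendoza 1/1.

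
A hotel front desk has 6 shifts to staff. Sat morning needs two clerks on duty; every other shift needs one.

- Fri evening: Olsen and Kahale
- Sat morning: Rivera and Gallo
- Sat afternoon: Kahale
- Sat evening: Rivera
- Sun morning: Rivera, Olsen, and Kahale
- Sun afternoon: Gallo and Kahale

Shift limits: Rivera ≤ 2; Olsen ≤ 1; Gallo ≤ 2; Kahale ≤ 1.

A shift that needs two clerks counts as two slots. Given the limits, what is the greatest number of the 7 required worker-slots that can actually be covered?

Total capacity across all clerks is 2+1+2+1 = 6, and 7 slots are needed, so at most 6 can be filled.
An assignment achieving 6: Fri evening→Olsen, Sat morning→Rivera+Gallo, Sat afternoon→Kahale, Sat evening→Rivera, Sun afternoon→Gallo.
Loads: Rivera 2/2, Olsen 1/1, Gallo 2/2, Kahale 1/1.

6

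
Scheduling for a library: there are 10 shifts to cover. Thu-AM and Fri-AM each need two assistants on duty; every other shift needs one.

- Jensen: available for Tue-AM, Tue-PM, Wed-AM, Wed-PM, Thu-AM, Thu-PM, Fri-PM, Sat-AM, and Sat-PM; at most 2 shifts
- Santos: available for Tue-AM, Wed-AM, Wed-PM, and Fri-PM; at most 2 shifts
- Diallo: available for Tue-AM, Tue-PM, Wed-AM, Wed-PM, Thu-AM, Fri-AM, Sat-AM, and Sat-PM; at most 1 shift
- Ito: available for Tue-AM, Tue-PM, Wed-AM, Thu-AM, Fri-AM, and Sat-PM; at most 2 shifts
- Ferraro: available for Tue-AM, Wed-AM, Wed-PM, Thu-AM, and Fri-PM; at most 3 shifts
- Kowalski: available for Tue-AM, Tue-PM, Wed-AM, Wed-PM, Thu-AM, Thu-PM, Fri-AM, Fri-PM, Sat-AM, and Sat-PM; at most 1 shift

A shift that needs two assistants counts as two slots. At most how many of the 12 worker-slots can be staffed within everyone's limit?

11

Total capacity across all assistants is 2+2+1+2+3+1 = 11, and 12 slots are needed, so at most 11 can be filled.
An assignment achieving 11: Tue-AM→Ferraro, Tue-PM→Ito, Wed-AM→Ferraro, Wed-PM→Santos, Thu-AM→Ferraro, Thu-PM→Jensen, Fri-AM→Diallo+Ito, Fri-PM→Santos, Sat-AM→Jensen, Sat-PM→Kowalski.
Loads: Jensen 2/2, Santos 2/2, Diallo 1/1, Ito 2/2, Ferraro 3/3, Kowalski 1/1.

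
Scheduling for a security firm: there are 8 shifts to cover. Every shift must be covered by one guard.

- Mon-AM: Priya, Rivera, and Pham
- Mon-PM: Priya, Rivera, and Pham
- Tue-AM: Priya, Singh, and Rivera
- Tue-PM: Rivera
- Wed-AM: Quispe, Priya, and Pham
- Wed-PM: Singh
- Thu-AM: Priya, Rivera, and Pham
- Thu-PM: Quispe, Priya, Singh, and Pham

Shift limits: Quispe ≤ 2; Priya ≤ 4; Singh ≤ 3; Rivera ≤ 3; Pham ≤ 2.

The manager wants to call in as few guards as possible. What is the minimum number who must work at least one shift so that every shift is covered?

3

8 slots to fill and no one can take more than 4, so at least ⌈8/4⌉ = 2 guards are needed.
Any 2 guards together have capacity at most 4+3 = 7 < 8 slots, so 2 can never suffice.
Priya, Singh, and Rivera alone can cover everything: Mon-AM→Priya, Mon-PM→Priya, Tue-AM→Singh, Tue-PM→Rivera, Wed-AM→Priya, Wed-PM→Singh, Thu-AM→Priya, Thu-PM→Singh.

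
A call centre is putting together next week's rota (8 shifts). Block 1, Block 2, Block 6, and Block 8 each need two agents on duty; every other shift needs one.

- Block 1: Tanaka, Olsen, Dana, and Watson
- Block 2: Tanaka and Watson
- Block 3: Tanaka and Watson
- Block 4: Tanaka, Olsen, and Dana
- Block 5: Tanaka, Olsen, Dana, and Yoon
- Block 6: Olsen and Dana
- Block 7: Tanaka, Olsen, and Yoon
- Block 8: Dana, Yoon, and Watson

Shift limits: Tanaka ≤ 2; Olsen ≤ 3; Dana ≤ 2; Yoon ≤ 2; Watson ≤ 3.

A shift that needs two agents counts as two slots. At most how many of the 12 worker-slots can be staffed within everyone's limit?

Total capacity across all agents is 2+3+2+2+3 = 12, and 12 slots are needed, so at most 12 can be filled.
An assignment achieving 12: Block 1→Dana+Watson, Block 2→Tanaka+Watson, Block 3→Tanaka, Block 4→Olsen, Block 5→Yoon, Block 6→Olsen+Dana, Block 7→Olsen, Block 8→Yoon+Watson.
Loads: Tanaka 2/2, Olsen 3/3, Dana 2/2, Yoon 2/2, Watson 3/3.

12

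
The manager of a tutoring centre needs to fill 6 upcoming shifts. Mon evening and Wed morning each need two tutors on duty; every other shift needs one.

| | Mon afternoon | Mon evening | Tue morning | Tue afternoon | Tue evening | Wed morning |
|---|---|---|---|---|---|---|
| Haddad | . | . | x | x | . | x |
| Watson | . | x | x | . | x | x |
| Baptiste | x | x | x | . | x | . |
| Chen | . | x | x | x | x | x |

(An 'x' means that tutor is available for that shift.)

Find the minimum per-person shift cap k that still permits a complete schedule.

With 4 tutors and 8 worker-slots to fill, someone must work at least ⌈8/4⌉ = 2 shifts, so k ≥ 2.
k = 2 works: Mon afternoon→Baptiste, Mon evening→Watson+Baptiste, Tue morning→Chen, Tue afternoon→Haddad, Tue evening→Watson, Wed morning→Haddad+Chen.
Loads: Haddad 2, Watson 2, Baptiste 2, Chen 2 — all ≤ 2.

2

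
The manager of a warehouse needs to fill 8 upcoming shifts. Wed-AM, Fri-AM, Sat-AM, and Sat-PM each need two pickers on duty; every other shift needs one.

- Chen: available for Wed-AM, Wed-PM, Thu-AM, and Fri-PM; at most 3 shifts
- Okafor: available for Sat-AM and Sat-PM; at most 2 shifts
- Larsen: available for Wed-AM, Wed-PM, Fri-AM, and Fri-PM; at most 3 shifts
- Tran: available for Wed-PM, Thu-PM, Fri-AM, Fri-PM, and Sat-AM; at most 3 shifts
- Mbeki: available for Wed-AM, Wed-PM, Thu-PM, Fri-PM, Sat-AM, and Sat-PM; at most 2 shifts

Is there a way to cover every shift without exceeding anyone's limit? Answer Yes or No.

Yes

Thu-AM can only be covered by Chen, so that assignment is forced.
Fri-AM can only be covered by Larsen and Tran, so that assignment is forced.
Sat-PM can only be covered by Okafor and Mbeki, so that assignment is forced.
One valid schedule: Wed-AM→Chen+Larsen, Wed-PM→Chen, Thu-AM→Chen, Thu-PM→Tran, Fri-AM→Larsen+Tran, Fri-PM→Larsen, Sat-AM→Okafor+Tran, Sat-PM→Okafor+Mbeki.
Loads: Chen 3/3, Okafor 2/2, Larsen 3/3, Tran 3/3, Mbeki 1/2 — all within limits.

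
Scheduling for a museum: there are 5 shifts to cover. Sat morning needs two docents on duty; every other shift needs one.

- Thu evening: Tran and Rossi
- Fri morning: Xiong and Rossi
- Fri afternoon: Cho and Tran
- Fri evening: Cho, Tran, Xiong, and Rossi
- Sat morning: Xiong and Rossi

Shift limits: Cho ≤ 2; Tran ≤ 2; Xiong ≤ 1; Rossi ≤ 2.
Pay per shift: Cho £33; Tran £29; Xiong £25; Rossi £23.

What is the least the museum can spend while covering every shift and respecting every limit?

£162

Sat morning can only be covered by Xiong and Rossi, so that assignment is forced.
Picking the cheapest available docent for each shift independently would cost £146, but that ignores the shift limits.
An optimal schedule: Thu evening→Tran, Fri morning→Rossi, Fri afternoon→Tran, Fri evening→Cho, Sat morning→Rossi+Xiong.
Total: 29 + 23 + 29 + 33 + 23 + 25 = £162.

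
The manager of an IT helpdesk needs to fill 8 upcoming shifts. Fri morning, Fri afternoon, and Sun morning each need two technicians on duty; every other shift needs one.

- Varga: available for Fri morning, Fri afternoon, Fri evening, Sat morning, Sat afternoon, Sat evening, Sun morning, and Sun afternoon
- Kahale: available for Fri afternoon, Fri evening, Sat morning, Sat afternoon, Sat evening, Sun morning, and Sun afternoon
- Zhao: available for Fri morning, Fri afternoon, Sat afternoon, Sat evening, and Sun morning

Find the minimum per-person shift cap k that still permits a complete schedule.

With 3 technicians and 11 worker-slots to fill, someone must work at least ⌈11/3⌉ = 4 shifts, so k ≥ 4.
k = 4 works: Fri morning→Varga+Zhao, Fri afternoon→Kahale+Zhao, Fri evening→Varga, Sat morning→Varga, Sat afternoon→Kahale, Sat evening→Kahale, Sun morning→Kahale+Zhao, Sun afternoon→Varga.
Loads: Varga 4, Kahale 4, Zhao 3 — all ≤ 4.

4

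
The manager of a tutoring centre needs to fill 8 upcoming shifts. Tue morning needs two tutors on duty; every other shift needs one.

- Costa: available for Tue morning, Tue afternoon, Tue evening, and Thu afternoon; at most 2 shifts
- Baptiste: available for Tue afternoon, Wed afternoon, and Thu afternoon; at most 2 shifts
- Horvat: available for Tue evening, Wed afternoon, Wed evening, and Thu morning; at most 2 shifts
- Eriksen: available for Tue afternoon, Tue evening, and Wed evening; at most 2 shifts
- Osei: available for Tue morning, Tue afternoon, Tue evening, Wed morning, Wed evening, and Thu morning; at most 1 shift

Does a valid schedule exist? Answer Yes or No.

No

Total capacity is 9 and 9 slots are needed, so capacity alone doesn't rule it out.
Shifts {Tue morning, Wed morning} need 3 worker-slots in total, but the tutors available for any of those shifts (Costa and Osei) can supply at most 2 among them. So no valid schedule exists.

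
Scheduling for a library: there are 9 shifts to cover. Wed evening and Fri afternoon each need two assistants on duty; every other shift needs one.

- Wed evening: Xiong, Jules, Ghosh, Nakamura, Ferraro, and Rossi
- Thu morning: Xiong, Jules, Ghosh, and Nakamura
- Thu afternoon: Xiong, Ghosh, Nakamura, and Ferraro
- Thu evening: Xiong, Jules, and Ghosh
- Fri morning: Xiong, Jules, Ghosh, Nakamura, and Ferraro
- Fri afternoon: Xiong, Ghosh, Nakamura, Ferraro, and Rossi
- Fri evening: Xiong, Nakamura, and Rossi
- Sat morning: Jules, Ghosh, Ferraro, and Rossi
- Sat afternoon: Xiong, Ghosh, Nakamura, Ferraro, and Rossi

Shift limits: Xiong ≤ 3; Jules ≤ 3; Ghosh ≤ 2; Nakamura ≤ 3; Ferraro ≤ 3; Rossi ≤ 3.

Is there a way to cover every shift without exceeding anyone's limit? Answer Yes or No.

One valid schedule: Wed evening→Jules+Nakamura, Thu morning→Xiong, Thu afternoon→Ghosh, Thu evening→Xiong, Fri morning→Jules, Fri afternoon→Nakamura+Ferraro, Fri evening→Xiong, Sat morning→Jules, Sat afternoon→Ghosh.
Loads: Xiong 3/3, Jules 3/3, Ghosh 2/2, Nakamura 2/3, Ferraro 1/3, Rossi 0/3 — all within limits.

Yes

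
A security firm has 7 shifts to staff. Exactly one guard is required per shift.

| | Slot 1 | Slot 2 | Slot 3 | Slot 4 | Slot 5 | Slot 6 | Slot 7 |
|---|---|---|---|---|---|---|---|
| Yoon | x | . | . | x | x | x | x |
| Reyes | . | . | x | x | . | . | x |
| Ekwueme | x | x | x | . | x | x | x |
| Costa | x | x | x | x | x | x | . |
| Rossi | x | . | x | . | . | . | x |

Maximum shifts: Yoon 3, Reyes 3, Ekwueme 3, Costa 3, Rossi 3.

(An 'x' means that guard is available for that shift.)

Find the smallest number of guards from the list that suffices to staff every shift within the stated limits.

7 slots to fill and no one can take more than 3, so at least ⌈7/3⌉ = 3 guards are needed.
Yoon, Reyes, and Ekwueme alone can cover everything: Slot 1→Yoon, Slot 2→Ekwueme, Slot 3→Reyes, Slot 4→Yoon, Slot 5→Yoon, Slot 6→Ekwueme, Slot 7→Reyes.

3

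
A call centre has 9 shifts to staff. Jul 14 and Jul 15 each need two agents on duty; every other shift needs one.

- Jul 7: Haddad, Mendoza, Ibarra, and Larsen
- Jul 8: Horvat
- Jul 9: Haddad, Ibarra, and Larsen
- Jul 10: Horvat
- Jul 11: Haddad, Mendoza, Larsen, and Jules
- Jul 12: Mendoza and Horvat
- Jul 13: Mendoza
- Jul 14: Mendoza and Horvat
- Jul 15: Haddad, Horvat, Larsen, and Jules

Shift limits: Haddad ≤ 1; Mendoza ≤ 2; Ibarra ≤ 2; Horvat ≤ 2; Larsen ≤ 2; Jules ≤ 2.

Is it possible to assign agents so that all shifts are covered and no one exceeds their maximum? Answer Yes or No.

No

Total capacity is 11 and 11 slots are needed, so capacity alone doesn't rule it out.
Shifts {Jul 8, Jul 10, Jul 14} need 4 worker-slots in total, but the agents available for any of those shifts (Mendoza and Horvat) can supply at most 3 among them. So no valid schedule exists.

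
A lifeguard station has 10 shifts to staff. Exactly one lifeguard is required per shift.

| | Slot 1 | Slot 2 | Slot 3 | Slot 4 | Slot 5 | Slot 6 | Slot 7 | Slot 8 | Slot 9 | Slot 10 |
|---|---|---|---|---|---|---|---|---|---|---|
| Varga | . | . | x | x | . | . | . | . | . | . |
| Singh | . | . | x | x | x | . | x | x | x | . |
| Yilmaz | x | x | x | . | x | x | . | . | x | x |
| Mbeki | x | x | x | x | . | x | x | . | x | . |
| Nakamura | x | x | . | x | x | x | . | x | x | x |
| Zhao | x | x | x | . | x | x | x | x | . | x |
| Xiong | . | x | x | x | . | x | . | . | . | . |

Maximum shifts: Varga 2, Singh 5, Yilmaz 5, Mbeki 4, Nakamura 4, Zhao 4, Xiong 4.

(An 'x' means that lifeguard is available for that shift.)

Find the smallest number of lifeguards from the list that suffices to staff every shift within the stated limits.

2

10 slots to fill and no one can take more than 5, so at least ⌈10/5⌉ = 2 lifeguards are needed.
Singh and Yilmaz alone can cover everything: Slot 1→Yilmaz, Slot 2→Yilmaz, Slot 3→Singh, Slot 4→Singh, Slot 5→Singh, Slot 6→Yilmaz, Slot 7→Singh, Slot 8→Singh, Slot 9→Yilmaz, Slot 10→Yilmaz.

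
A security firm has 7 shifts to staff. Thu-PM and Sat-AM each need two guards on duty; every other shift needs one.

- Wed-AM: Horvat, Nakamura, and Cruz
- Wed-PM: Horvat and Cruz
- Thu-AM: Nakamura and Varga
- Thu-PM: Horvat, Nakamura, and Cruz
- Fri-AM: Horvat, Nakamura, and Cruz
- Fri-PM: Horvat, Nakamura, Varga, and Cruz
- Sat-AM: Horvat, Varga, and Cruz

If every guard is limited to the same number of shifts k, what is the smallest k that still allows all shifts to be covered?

With 4 guards and 9 worker-slots to fill, someone must work at least ⌈9/4⌉ = 3 shifts, so k ≥ 3.
k = 3 works: Wed-AM→Horvat, Wed-PM→Horvat, Thu-AM→Nakamura, Thu-PM→Horvat+Nakamura, Fri-AM→Nakamura, Fri-PM→Varga, Sat-AM→Varga+Cruz.
Loads: Horvat 3, Nakamura 3, Varga 2, Cruz 1 — all ≤ 3.

3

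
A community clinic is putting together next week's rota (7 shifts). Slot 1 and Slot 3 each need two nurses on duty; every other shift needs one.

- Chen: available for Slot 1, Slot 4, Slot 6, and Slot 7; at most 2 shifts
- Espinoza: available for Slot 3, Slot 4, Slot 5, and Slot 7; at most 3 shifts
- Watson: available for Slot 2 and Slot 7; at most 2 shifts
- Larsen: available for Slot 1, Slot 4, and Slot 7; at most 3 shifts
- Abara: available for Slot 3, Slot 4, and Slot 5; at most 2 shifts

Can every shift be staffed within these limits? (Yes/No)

Slot 1 can only be covered by Chen and Larsen, so that assignment is forced.
Slot 2 can only be covered by Watson, so that assignment is forced.
Slot 3 can only be covered by Espinoza and Abara, so that assignment is forced.
One valid schedule: Slot 1→Chen+Larsen, Slot 2→Watson, Slot 3→Espinoza+Abara, Slot 4→Espinoza, Slot 5→Espinoza, Slot 6→Chen, Slot 7→Watson.
Loads: Chen 2/2, Espinoza 3/3, Watson 2/2, Larsen 1/3, Abara 1/2 — all within limits.

Yes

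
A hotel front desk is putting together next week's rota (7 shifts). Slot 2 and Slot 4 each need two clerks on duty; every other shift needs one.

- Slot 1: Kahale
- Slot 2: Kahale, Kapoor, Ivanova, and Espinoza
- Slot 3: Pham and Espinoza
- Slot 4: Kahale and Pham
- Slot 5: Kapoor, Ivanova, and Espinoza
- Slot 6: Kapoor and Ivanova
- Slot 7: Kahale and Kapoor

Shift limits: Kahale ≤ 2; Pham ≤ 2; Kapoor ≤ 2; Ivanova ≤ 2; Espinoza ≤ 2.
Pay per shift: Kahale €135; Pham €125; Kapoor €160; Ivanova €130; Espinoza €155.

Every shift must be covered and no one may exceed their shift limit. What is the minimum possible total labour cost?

Slot 1 can only be covered by Kahale, so that assignment is forced.
Slot 4 can only be covered by Kahale and Pham, so that assignment is forced.
Picking the cheapest available clerk for each shift independently would cost €1180, but that ignores the shift limits.
An optimal schedule: Slot 1→Kahale, Slot 2→Ivanova+Espinoza, Slot 3→Pham, Slot 4→Pham+Kahale, Slot 5→Espinoza, Slot 6→Ivanova, Slot 7→Kapoor.
Total: 135 + 130 + 155 + 125 + 125 + 135 + 155 + 130 + 160 = €1250.

€1250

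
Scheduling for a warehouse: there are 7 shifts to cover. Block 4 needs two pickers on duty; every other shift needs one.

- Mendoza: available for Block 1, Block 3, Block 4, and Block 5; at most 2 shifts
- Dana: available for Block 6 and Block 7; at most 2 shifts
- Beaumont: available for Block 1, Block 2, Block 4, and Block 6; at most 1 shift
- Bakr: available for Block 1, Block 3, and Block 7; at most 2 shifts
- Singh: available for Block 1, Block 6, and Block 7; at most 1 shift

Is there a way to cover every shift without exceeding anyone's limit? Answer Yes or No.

Total capacity is 8 and 8 slots are needed, so capacity alone doesn't rule it out.
Shifts {Block 2, Block 4} need 3 worker-slots in total, but the pickers available for any of those shifts (Mendoza and Beaumont) can supply at most 2 among them. So no valid schedule exists.

No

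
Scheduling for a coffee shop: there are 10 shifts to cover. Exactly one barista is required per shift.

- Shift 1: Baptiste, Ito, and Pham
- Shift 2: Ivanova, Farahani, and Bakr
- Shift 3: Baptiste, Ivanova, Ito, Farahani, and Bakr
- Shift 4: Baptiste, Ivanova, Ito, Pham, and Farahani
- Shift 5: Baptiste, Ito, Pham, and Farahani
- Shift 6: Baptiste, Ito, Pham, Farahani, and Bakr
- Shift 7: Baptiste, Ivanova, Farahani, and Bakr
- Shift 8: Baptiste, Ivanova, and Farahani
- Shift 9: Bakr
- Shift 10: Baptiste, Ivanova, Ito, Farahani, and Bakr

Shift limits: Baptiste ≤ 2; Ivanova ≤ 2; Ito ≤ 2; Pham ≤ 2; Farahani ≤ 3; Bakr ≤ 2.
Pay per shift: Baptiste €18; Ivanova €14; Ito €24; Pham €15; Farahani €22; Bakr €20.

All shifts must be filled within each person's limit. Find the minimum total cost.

€178

Shift 9 can only be covered by Bakr, so that assignment is forced.
Picking the cheapest available barista for each shift independently would cost €149, but that ignores the shift limits.
An optimal schedule: Shift 1→Pham, Shift 2→Ivanova, Shift 3→Baptiste, Shift 4→Farahani, Shift 5→Pham, Shift 6→Bakr, Shift 7→Baptiste, Shift 8→Ivanova, Shift 9→Bakr, Shift 10→Farahani.
Total: 15 + 14 + 18 + 22 + 15 + 20 + 18 + 14 + 20 + 22 = €178.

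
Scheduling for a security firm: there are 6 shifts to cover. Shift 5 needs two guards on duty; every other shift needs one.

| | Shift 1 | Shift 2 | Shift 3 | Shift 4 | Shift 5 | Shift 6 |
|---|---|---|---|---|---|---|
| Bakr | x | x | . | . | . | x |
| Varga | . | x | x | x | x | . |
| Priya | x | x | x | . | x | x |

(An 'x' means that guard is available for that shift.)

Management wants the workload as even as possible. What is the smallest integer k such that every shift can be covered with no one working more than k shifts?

With 3 guards and 7 worker-slots to fill, someone must work at least ⌈7/3⌉ = 3 shifts, so k ≥ 3.
k = 3 works: Shift 1→Bakr, Shift 2→Bakr, Shift 3→Varga, Shift 4→Varga, Shift 5→Varga+Priya, Shift 6→Bakr.
Loads: Bakr 3, Varga 3, Priya 1 — all ≤ 3.

3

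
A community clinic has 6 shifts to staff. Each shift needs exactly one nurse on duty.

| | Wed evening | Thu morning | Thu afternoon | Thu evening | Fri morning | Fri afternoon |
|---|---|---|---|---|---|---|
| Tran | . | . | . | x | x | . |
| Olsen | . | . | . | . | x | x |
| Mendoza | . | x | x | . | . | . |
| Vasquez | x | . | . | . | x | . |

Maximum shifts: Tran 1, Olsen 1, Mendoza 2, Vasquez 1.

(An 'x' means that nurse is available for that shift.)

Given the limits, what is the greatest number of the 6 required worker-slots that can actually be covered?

Total capacity across all nurses is 1+1+2+1 = 5, and 6 slots are needed, so at most 5 can be filled.
An assignment achieving 5: Wed evening→Vasquez, Thu morning→Mendoza, Thu afternoon→Mendoza, Thu evening→Tran, Fri afternoon→Olsen.
Loads: Tran 1/1, Olsen 1/1, Mendoza 2/2, Vasquez 1/1.

5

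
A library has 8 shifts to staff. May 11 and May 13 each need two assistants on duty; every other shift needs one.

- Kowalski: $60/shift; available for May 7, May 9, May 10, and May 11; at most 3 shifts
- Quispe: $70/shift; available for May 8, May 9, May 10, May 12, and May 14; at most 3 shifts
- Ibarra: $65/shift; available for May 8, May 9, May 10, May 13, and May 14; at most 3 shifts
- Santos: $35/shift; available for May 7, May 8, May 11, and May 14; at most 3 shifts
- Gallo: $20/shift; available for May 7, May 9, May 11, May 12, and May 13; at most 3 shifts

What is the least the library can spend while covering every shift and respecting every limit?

May 13 can only be covered by Ibarra and Gallo, so that assignment is forced.
Picking the cheapest available assistant for each shift independently would cost $330, but that ignores the shift limits.
An optimal schedule: May 7→Gallo, May 8→Santos, May 9→Kowalski, May 10→Kowalski, May 11→Santos+Kowalski, May 12→Gallo, May 13→Gallo+Ibarra, May 14→Santos.
Total: 20 + 35 + 60 + 60 + 35 + 60 + 20 + 20 + 65 + 35 = $410.

$410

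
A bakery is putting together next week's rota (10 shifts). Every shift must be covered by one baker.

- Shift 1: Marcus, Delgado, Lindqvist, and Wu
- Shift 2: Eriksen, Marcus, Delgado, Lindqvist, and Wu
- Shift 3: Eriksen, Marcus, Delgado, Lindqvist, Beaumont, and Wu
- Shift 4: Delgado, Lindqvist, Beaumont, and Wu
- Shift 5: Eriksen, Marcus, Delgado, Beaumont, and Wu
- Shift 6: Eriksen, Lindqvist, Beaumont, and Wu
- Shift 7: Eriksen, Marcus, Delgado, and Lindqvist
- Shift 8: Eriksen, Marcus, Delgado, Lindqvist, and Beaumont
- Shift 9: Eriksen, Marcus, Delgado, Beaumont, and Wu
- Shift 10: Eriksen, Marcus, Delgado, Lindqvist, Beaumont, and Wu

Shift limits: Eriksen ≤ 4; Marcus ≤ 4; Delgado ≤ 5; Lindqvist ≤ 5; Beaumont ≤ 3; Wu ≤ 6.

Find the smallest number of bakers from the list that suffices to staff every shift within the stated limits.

10 slots to fill and no one can take more than 6, so at least ⌈10/6⌉ = 2 bakers are needed.
Eriksen and Wu alone can cover everything: Shift 1→Wu, Shift 2→Eriksen, Shift 3→Eriksen, Shift 4→Wu, Shift 5→Wu, Shift 6→Wu, Shift 7→Eriksen, Shift 8→Eriksen, Shift 9→Wu, Shift 10→Wu.

2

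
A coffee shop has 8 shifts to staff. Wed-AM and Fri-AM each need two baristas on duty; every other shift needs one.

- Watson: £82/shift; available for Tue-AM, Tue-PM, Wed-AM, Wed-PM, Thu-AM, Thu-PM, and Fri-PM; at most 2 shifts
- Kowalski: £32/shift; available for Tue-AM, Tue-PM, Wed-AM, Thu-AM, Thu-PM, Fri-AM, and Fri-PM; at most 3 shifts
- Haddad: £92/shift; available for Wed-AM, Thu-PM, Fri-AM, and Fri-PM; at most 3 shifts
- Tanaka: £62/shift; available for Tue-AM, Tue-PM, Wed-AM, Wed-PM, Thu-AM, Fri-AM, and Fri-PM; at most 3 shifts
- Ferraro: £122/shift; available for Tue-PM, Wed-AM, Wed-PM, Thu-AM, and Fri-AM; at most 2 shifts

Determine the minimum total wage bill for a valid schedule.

Picking the cheapest available barista for each shift independently would cost £410, but that ignores the shift limits.
An optimal schedule: Tue-AM→Kowalski, Tue-PM→Kowalski, Wed-AM→Watson+Haddad, Wed-PM→Tanaka, Thu-AM→Tanaka, Thu-PM→Kowalski, Fri-AM→Tanaka+Haddad, Fri-PM→Watson.
Total: 32 + 32 + 82 + 92 + 62 + 62 + 32 + 62 + 92 + 82 = £630.

£630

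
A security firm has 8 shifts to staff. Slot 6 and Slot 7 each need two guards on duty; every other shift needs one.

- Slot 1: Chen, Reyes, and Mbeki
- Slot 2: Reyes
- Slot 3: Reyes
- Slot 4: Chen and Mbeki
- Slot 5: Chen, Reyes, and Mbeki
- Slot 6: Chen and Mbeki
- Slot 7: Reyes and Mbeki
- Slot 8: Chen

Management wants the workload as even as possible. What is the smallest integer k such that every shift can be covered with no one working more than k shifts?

4

With 3 guards and 10 worker-slots to fill, someone must work at least ⌈10/3⌉ = 4 shifts, so k ≥ 4.
k = 4 works: Slot 1→Chen, Slot 2→Reyes, Slot 3→Reyes, Slot 4→Chen, Slot 5→Reyes, Slot 6→Chen+Mbeki, Slot 7→Reyes+Mbeki, Slot 8→Chen.
Loads: Chen 4, Reyes 4, Mbeki 2 — all ≤ 4.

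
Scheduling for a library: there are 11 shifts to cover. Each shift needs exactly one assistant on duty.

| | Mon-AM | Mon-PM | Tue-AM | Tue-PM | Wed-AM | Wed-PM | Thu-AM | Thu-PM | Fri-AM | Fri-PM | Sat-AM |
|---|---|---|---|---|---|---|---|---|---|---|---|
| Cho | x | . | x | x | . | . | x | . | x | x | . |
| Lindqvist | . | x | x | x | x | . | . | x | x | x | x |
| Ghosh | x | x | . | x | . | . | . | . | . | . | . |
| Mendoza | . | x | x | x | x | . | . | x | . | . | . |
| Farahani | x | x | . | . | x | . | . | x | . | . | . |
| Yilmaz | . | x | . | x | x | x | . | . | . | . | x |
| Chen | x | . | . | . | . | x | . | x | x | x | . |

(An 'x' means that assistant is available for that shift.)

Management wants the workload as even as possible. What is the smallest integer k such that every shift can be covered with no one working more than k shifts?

2

With 7 assistants and 11 worker-slots to fill, someone must work at least ⌈11/7⌉ = 2 shifts, so k ≥ 2.
k = 2 works: Mon-AM→Ghosh, Mon-PM→Ghosh, Tue-AM→Cho, Tue-PM→Yilmaz, Wed-AM→Mendoza, Wed-PM→Yilmaz, Thu-AM→Cho, Thu-PM→Mendoza, Fri-AM→Lindqvist, Fri-PM→Chen, Sat-AM→Lindqvist.
Loads: Cho 2, Lindqvist 2, Ghosh 2, Mendoza 2, Farahani 0, Yilmaz 2, Chen 1 — all ≤ 2.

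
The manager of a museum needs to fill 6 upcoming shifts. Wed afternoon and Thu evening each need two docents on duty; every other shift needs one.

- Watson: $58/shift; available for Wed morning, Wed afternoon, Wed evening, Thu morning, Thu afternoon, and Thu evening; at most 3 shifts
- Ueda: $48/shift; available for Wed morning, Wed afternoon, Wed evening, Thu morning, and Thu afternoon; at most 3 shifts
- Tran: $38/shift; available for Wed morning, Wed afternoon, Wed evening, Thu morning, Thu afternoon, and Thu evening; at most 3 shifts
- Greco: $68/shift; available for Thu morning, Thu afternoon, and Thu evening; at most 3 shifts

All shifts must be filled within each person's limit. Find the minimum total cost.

Picking the cheapest available docent for each shift independently would cost $334, but that ignores the shift limits.
An optimal schedule: Wed morning→Tran, Wed afternoon→Tran+Ueda, Wed evening→Ueda, Thu morning→Ueda, Thu afternoon→Watson, Thu evening→Tran+Watson.
Total: 38 + 38 + 48 + 48 + 48 + 58 + 38 + 58 = $374.

$374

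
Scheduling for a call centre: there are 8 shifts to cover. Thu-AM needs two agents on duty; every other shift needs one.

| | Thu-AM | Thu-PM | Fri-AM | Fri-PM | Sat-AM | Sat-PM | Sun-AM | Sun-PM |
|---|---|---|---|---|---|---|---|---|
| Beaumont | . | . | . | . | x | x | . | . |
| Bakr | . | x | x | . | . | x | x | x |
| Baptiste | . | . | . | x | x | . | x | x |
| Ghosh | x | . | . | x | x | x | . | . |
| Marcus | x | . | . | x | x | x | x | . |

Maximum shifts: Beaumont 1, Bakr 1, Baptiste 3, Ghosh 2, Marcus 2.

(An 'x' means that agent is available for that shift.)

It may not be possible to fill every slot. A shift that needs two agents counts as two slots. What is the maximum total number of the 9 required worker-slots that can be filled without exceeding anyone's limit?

8

Total capacity across all agents is 1+1+3+2+2 = 9, and 9 slots are needed, so at most 9 can be filled.
Shifts {Thu-PM, Fri-AM} need 2 slots but only Bakr are available for them, supplying at most 1 — so at least 1 slot must go unfilled.
An assignment achieving 8: Thu-AM→Ghosh+Marcus, Thu-PM→Bakr, Fri-PM→Baptiste, Sat-AM→Beaumont, Sat-PM→Ghosh, Sun-AM→Baptiste, Sun-PM→Baptiste.
Loads: Beaumont 1/1, Bakr 1/1, Baptiste 3/3, Ghosh 2/2, Marcus 1/2.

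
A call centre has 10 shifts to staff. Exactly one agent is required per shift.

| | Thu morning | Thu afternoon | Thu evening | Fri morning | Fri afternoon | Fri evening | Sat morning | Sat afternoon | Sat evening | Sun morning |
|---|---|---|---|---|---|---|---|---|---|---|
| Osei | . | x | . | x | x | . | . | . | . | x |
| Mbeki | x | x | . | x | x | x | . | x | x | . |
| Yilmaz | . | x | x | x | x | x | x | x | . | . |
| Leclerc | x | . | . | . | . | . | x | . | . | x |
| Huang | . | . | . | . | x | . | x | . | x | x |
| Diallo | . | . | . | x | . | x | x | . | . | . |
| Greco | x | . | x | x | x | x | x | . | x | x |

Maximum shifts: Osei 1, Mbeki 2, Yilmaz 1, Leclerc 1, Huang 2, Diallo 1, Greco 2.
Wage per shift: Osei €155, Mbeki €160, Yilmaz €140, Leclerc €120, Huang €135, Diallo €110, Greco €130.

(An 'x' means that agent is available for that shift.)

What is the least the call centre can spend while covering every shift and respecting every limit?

€1375

Picking the cheapest available agent for each shift independently would cost €1240, but that ignores the shift limits.
An optimal schedule: Thu morning→Mbeki, Thu afternoon→Osei, Thu evening→Yilmaz, Fri morning→Greco, Fri afternoon→Huang, Fri evening→Diallo, Sat morning→Greco, Sat afternoon→Mbeki, Sat evening→Huang, Sun morning→Leclerc.
Total: 160 + 155 + 140 + 130 + 135 + 110 + 130 + 160 + 135 + 120 = €1375.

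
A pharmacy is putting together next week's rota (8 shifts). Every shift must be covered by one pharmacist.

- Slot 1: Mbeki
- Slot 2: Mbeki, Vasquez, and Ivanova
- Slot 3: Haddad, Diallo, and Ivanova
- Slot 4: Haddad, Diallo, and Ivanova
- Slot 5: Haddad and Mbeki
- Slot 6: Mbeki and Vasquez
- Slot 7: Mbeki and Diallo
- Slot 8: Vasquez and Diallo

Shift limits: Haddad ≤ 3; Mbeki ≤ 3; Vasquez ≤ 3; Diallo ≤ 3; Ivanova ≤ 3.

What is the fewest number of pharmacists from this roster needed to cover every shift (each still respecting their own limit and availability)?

3

8 slots to fill and no one can take more than 3, so at least ⌈8/3⌉ = 3 pharmacists are needed.
Haddad, Mbeki, and Vasquez alone can cover everything: Slot 1→Mbeki, Slot 2→Mbeki, Slot 3→Haddad, Slot 4→Haddad, Slot 5→Haddad, Slot 6→Vasquez, Slot 7→Mbeki, Slot 8→Vasquez.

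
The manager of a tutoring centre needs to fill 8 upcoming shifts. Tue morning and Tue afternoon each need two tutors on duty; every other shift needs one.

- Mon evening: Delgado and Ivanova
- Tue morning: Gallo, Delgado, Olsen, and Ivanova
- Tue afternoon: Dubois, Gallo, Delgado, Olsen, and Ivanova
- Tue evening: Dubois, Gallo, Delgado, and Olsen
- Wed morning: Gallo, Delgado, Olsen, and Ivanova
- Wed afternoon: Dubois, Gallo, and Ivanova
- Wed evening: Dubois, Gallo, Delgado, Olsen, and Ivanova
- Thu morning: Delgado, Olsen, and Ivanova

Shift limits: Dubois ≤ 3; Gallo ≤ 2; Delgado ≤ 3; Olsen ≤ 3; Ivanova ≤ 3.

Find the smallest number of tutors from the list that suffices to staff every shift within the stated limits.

10 slots to fill and no one can take more than 3, so at least ⌈10/3⌉ = 4 tutors are needed.
Dubois, Gallo, Delgado, and Olsen alone can cover everything: Mon evening→Delgado, Tue morning→Gallo+Delgado, Tue afternoon→Dubois+Olsen, Tue evening→Dubois, Wed morning→Gallo, Wed afternoon→Dubois, Wed evening→Olsen, Thu morning→Delgado.

4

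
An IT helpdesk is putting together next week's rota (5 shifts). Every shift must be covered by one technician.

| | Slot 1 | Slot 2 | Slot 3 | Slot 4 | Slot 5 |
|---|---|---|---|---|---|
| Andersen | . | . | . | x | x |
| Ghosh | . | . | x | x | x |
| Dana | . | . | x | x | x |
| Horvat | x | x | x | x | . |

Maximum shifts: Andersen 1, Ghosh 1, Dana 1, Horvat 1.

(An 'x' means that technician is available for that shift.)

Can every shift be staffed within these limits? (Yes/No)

Shifts {Slot 1, Slot 2} need 2 worker-slots in total, but the technicians available for any of those shifts (Horvat) can supply at most 1 among them. So no valid schedule exists.

No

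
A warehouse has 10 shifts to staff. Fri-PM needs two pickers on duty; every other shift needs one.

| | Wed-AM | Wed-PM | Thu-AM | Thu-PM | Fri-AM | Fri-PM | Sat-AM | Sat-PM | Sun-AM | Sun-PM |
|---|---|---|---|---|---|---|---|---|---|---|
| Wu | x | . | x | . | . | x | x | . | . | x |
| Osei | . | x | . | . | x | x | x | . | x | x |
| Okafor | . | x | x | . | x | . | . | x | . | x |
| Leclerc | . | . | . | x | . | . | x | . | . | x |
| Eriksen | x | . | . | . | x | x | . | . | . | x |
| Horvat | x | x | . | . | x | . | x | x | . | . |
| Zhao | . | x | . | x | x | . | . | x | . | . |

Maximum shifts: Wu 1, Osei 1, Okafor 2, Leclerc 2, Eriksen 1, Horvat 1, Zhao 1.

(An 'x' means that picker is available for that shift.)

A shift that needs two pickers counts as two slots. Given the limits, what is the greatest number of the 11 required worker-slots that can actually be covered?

Total capacity across all pickers is 1+1+2+2+1+1+1 = 9, and 11 slots are needed, so at most 9 can be filled.
An assignment achieving 9: Wed-AM→Eriksen, Wed-PM→Okafor, Thu-AM→Wu, Thu-PM→Leclerc, Fri-AM→Zhao, Sat-AM→Horvat, Sat-PM→Okafor, Sun-AM→Osei, Sun-PM→Leclerc.
Loads: Wu 1/1, Osei 1/1, Okafor 2/2, Leclerc 2/2, Eriksen 1/1, Horvat 1/1, Zhao 1/1.

9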